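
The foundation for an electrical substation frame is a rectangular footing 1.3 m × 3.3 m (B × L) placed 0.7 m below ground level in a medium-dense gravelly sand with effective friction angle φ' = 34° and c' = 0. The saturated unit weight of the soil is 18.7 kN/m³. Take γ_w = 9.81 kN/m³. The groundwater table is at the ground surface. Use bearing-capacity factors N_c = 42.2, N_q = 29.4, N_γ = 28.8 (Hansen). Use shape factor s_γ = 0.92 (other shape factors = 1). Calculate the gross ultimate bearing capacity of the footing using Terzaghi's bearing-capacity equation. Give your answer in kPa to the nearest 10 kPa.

q_ult ≈ 340 kPa

With the water table at the surface the whole profile is submerged: γ' = 18.7 − 9.81 = 8.89 kN/m³, so q = γ'·D_f = 6.223 kPa; the same γ' applies in the ½γBN_γ term.
q_ult = q·N_q + 0.5·γ·B·N_γ·s_γ
     = 6.223 × 29.4 + 0.5 × 8.89 × 1.3 × 28.8 × 0.92
     = 182.96 + 153.11 = 336.06 kPa.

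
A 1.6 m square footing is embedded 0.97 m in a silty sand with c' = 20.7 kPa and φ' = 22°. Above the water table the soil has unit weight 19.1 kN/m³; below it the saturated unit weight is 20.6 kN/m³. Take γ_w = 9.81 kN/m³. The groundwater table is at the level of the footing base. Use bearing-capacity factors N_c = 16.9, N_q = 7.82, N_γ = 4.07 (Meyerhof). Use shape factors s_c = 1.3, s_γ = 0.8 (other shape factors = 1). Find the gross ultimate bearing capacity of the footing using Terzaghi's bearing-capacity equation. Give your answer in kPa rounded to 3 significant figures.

q_ult ≈ 628 kPa

Overburden at base level: q = 19.1 × 0.97 = 18.527 kPa.
Below the base the soil is submerged, so the ½γBN_γ term uses γ' = 20.6 − 9.81 = 10.79 kN/m³.
Cohesion term c·N_c·s_c = 20.7 × 16.9 × 1.3 = 454.78 kPa; surcharge term q·N_q = 18.527 × 7.82 = 144.88 kPa; self-weight term 0.5·γ·B·N_γ·s_γ = 0.5 × 10.79 × 1.6 × 4.07 × 0.8 = 28.106 kPa.
q_ult = 454.78 + 144.88 + 28.106 = 627.77 kPa.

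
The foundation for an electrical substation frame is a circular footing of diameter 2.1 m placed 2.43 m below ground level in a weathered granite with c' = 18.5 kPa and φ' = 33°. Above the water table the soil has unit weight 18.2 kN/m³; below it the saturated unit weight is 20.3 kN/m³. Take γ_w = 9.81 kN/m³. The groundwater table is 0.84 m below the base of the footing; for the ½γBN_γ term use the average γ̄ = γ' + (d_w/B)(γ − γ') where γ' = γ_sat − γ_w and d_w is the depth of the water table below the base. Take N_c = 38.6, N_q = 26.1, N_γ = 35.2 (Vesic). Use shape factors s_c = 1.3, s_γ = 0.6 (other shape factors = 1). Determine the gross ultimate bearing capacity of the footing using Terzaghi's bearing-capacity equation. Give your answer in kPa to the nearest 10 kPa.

q_ult ≈ 2380 kPa

Effective surcharge at the founding depth q = γ·D_f = 18.2 × 2.43 = 44.226 kPa.
With d_w = 0.84 m < B, γ̄ = 10.49 + (0.84/2.1) × (18.2 − 10.49) = 13.574 kN/m³.
q_ult = c·N_c·s_c + q·N_q + 0.5·γ·B·N_γ·s_γ
     = 18.5 × 38.6 × 1.3 + 44.226 × 26.1 + 0.5 × 13.574 × 2.1 × 35.2 × 0.6
     = 928.33 + 1154.3 + 301.02 = 2383.6 kPa.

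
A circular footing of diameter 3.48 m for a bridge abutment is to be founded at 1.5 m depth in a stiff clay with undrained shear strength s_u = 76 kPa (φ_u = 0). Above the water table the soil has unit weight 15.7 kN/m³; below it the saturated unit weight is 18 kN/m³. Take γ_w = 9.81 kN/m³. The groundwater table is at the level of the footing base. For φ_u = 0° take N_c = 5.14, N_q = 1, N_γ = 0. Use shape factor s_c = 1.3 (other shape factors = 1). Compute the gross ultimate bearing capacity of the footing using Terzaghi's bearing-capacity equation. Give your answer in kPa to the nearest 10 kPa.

q_ult ≈ 530 kPa

q = γ·D_f = 15.7 × 1.5 = 23.55 kPa.
c·N_c·s_c = 76 × 5.14 × 1.3 = 507.83 kPa
q·N_q = 23.55 × 1 = 23.55 kPa
q_ult = 507.83 + 23.55 = 531.38 kPa.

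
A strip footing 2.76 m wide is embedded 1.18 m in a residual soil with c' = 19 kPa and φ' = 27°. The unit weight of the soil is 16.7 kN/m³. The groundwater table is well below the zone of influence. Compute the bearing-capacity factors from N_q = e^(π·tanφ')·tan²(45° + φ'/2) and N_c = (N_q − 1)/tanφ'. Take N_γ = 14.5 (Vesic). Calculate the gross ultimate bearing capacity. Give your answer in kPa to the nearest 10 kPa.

tan27° = 0.5095, so N_q = e^(π×0.5095)·tan²(58.5°) = 4.957 × 2.663 = 13.2.
N_c = (13.2 − 1)/tan27° = 23.94.
Effective surcharge at the founding depth q = γ·D_f = 16.7 × 1.18 = 19.706 kPa.
q_ult = c·N_c + q·N_q + 0.5·γ·B·N_γ
     = 19 × 23.942 + 19.706 × 13.199 + 0.5 × 16.7 × 2.76 × 14.5
     = 454.9 + 260.1 + 334.17 = 1049.2 kPa.

q_ult ≈ 1050 kPa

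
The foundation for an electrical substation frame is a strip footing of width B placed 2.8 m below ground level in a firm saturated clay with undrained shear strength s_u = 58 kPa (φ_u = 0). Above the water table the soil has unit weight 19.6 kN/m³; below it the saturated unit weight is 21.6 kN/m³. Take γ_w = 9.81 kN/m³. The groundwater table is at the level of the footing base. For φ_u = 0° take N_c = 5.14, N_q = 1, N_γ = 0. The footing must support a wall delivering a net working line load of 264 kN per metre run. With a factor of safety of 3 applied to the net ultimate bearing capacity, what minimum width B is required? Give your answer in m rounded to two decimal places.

B = 2.66 m

q = γ·D_f = 19.6 × 2.8 = 54.88 kPa.
c·N_c = 58 × 5.14 = 298.12 kPa
q·N_q = 54.88 × 1 = 54.88 kPa
q_ult = 298.12 + 54.88 = 353 kPa.
For φ = 0 the ½γBN_γ term vanishes, so q_ult is independent of B. q_net = 353 − 54.88 = 298.12 kPa; q_all(net) = 298.12/3 = 99.373 kPa.
Required width B = w / q_all(net) = 264 / 99.373 = 2.657 m.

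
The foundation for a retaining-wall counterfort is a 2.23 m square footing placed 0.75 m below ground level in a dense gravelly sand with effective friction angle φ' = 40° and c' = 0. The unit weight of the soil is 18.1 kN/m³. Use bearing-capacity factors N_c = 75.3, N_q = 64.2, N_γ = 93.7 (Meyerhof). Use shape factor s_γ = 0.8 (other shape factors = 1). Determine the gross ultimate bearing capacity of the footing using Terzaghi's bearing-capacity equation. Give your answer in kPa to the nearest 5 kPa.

q_ult ≈ 2385 kPa

Overburden at base level: q = 18.1 × 0.75 = 13.575 kPa.
Surcharge term q·N_q = 13.575 × 64.2 = 871.52 kPa; self-weight term 0.5·γ·B·N_γ·s_γ = 0.5 × 18.1 × 2.23 × 93.7 × 0.8 = 1512.8 kPa.
q_ult = 871.52 + 1512.8 = 2384.3 kPa.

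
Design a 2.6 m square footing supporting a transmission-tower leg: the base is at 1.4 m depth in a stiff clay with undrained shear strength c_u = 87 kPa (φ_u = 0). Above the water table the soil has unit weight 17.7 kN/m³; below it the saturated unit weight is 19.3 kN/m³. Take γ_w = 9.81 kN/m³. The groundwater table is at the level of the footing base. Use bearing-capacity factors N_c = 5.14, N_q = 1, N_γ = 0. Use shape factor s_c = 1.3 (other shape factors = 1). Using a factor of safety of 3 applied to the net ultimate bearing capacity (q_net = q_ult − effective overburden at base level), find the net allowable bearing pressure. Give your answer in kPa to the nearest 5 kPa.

Overburden at base level: q = 17.7 × 1.4 = 24.78 kPa.
Cohesion term c·N_c·s_c = 87 × 5.14 × 1.3 = 581.33 kPa; surcharge term q·N_q = 24.78 × 1 = 24.78 kPa.
q_ult = 581.33 + 24.78 = 606.11 kPa.
Net ultimate: q_net = 606.11 − 24.78 = 581.33 kPa.
q_all(net) = 581.33 / 3 = 193.78 kPa.

q_all(net) ≈ 195 kPa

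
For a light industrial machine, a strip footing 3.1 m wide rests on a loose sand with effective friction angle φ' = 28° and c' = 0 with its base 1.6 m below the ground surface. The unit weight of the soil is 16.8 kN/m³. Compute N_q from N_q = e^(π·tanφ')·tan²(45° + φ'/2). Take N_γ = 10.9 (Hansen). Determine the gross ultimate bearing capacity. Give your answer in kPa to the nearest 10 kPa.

q_ult ≈ 680 kPa

tan28° = 0.5317, so N_q = e^(π×0.5317)·tan²(59°) = 5.314 × 2.77 = 14.72.
Effective surcharge at the founding depth q = γ·D_f = 16.8 × 1.6 = 26.88 kPa.
q_ult = q·N_q + 0.5·γ·B·N_γ
     = 26.88 × 14.72 + 0.5 × 16.8 × 3.1 × 10.9
     = 395.67 + 283.84 = 679.51 kPa.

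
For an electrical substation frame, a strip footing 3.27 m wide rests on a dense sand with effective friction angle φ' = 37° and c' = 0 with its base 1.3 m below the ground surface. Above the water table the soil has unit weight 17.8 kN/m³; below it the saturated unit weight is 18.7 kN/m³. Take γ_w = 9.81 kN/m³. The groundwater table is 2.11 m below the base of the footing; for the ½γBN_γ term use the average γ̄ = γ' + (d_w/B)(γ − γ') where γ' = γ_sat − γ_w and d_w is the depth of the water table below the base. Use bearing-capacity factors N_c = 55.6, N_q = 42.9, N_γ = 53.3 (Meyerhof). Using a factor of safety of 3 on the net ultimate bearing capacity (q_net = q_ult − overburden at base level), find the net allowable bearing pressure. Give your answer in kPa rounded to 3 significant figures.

q_all(net) ≈ 748 kPa

Effective surcharge at the founding depth q = γ·D_f = 17.8 × 1.3 = 23.14 kPa.
With d_w = 2.11 m < B, γ̄ = 8.89 + (2.11/3.27) × (17.8 − 8.89) = 14.639 kN/m³.
q_ult = q·N_q + 0.5·γ·B·N_γ
     = 23.14 × 42.9 + 0.5 × 14.639 × 3.27 × 53.3
     = 992.71 + 1275.7 = 2268.5 kPa.
q_net = 2268.5 − 23.14 = 2245.3 kPa.
q_all(net) = 2245.3 / 3 = 748.44 kPa.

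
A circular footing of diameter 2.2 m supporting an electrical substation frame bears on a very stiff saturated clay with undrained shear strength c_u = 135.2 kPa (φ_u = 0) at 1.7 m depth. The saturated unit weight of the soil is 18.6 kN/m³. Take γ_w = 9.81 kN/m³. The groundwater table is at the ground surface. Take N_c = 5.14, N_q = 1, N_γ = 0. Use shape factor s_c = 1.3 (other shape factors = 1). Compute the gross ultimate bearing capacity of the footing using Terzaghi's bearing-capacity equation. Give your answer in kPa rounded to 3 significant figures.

With the water table at the surface the whole profile is submerged: γ' = 18.6 − 9.81 = 8.79 kN/m³, so q = γ'·D_f = 14.943 kPa.
q_ult = c·N_c·s_c + q·N_q
     = 135.2 × 5.14 × 1.3 + 14.943 × 1
     = 903.41 + 14.943 = 918.35 kPa.

q_ult ≈ 918 kPa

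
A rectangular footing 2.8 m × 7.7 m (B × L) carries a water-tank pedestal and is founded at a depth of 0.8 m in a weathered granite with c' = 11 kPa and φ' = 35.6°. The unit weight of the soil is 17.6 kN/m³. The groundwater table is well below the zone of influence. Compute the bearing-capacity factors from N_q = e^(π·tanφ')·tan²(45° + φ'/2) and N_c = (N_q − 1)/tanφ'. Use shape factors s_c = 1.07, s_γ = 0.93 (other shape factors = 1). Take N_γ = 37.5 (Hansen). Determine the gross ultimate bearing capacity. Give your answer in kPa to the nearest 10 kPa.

tan35.6° = 0.7159, so N_q = e^(π×0.7159)·tan²(62.8°) = 9.48 × 3.786 = 35.89.
N_c = (35.89 − 1)/tan35.6° = 48.74.
Effective surcharge at the founding depth q = γ·D_f = 17.6 × 0.8 = 14.08 kPa.
q_ult = c·N_c·s_c + q·N_q + 0.5·γ·B·N_γ·s_γ
     = 11 × 48.736 × 1.07 + 14.08 × 35.891 + 0.5 × 17.6 × 2.8 × 37.5 × 0.93
     = 573.62 + 505.35 + 859.32 = 1938.3 kPa.

q_ult ≈ 1940 kPa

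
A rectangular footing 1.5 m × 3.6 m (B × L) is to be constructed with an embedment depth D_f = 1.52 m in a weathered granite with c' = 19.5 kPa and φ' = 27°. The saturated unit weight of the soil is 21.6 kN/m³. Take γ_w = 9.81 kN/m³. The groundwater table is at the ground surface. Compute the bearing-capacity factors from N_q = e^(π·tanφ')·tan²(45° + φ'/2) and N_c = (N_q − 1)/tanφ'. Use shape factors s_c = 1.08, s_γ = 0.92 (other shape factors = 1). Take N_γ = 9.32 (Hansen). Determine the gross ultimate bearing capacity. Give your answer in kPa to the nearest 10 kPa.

q_ult ≈ 820 kPa

tan27° = 0.5095, so N_q = e^(π×0.5095)·tan²(58.5°) = 4.957 × 2.663 = 13.2.
N_c = (13.2 − 1)/tan27° = 23.94.
With the water table at the surface the whole profile is submerged: γ' = 21.6 − 9.81 = 11.79 kN/m³, so q = γ'·D_f = 17.921 kPa; the same γ' applies in the ½γBN_γ term.
q_ult = c·N_c·s_c + q·N_q + 0.5·γ·B·N_γ·s_γ
     = 19.5 × 23.942 × 1.08 + 17.921 × 13.199 + 0.5 × 11.79 × 1.5 × 9.32 × 0.92
     = 504.22 + 236.54 + 75.819 = 816.58 kPa.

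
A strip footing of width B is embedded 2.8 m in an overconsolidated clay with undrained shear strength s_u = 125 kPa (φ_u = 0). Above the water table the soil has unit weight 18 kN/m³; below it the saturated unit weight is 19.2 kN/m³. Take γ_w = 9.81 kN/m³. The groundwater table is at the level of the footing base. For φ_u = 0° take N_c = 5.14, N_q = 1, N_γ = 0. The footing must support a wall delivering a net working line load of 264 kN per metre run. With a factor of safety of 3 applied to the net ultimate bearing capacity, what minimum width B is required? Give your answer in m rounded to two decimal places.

Effective surcharge at the founding depth q = γ·D_f = 18 × 2.8 = 50.4 kPa.
q_ult = c·N_c + q·N_q
     = 125 × 5.14 + 50.4 × 1
     = 642.5 + 50.4 = 692.9 kPa.
For φ = 0 the ½γBN_γ term vanishes, so q_ult is independent of B. q_net = 692.9 − 50.4 = 642.5 kPa; q_all(net) = 642.5/3 = 214.17 kPa.
Required width B = w / q_all(net) = 264 / 214.17 = 1.233 m.

B = 1.23 m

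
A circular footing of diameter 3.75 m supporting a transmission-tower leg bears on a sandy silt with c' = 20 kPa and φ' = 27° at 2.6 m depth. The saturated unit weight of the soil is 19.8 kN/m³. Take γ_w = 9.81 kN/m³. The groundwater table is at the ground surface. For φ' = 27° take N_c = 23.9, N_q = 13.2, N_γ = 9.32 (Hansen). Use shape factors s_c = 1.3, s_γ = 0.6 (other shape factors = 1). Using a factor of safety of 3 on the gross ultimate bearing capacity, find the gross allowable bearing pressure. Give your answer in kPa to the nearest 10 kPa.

q_all ≈ 360 kPa

Water table at ground surface, so effective unit weight γ' = 19.8 − 9.81 = 9.99 kN/m³ is used throughout; overburden q = 9.99 × 2.6 = 25.974 kPa; the same γ' applies in the ½γBN_γ term.
Cohesion term c·N_c·s_c = 20 × 23.9 × 1.3 = 621.4 kPa; surcharge term q·N_q = 25.974 × 13.2 = 342.86 kPa; self-weight term 0.5·γ·B·N_γ·s_γ = 0.5 × 9.99 × 3.75 × 9.32 × 0.6 = 104.75 kPa.
q_ult = 621.4 + 342.86 + 104.75 = 1069 kPa.
q_all = 1069 / 3 = 356.33 kPa.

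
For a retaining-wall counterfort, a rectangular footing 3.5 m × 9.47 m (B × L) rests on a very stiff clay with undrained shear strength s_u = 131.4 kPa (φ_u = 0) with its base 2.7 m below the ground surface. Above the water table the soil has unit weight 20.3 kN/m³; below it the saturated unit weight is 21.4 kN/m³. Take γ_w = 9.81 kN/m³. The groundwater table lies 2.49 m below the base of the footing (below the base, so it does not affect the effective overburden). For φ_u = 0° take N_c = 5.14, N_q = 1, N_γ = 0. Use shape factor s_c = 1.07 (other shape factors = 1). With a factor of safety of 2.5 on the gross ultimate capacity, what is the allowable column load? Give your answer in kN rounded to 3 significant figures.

P_all ≈ 10300 kN

Overburden at base level: q = 20.3 × 2.7 = 54.81 kPa.
Cohesion term c·N_c·s_c = 131.4 × 5.14 × 1.07 = 722.67 kPa; surcharge term q·N_q = 54.81 × 1 = 54.81 kPa.
q_ult = 722.67 + 54.81 = 777.48 kPa.
Gross allowable pressure q_all = 777.48 / 2.5 = 310.99 kPa.
Footing area = 33.145 m², so allowable column load = 310.99 × 33.145 = 10308 kN.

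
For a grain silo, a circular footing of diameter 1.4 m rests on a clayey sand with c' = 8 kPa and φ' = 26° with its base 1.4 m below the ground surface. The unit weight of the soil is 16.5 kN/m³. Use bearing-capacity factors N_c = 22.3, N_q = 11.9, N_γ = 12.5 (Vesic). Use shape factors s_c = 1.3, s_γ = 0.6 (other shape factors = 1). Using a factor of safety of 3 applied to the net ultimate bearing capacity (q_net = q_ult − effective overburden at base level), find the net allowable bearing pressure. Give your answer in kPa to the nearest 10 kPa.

q_all(net) ≈ 190 kPa

Effective surcharge at the founding depth q = γ·D_f = 16.5 × 1.4 = 23.1 kPa.
q_ult = c·N_c·s_c + q·N_q + 0.5·γ·B·N_γ·s_γ
     = 8 × 22.3 × 1.3 + 23.1 × 11.9 + 0.5 × 16.5 × 1.4 × 12.5 × 0.6
     = 231.92 + 274.89 + 86.625 = 593.43 kPa.
Net ultimate: q_net = 593.43 − 23.1 = 570.33 kPa.
q_all(net) = 570.33 / 3 = 190.11 kPa.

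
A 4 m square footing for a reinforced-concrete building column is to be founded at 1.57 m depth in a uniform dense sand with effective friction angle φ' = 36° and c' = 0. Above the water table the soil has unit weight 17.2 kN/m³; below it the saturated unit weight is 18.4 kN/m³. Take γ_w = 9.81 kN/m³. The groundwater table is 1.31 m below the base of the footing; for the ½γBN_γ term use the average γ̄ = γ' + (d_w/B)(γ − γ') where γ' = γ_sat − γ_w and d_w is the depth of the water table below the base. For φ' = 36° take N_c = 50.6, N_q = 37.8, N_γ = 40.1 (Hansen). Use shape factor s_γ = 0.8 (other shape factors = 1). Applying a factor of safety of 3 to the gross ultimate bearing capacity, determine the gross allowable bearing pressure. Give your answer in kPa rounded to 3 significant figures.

Overburden at base level: q = 17.2 × 1.57 = 27.004 kPa.
The water table is 1.31 m below the base (< B = 4 m), so the ½γBN_γ term uses γ̄ = γ' + (d_w/B)(γ − γ') = 8.59 + (1.31/4)(17.2 − 8.59) = 11.41 kN/m³.
Surcharge term q·N_q = 27.004 × 37.8 = 1020.8 kPa; self-weight term 0.5·γ·B·N_γ·s_γ = 0.5 × 11.41 × 4 × 40.1 × 0.8 = 732.05 kPa.
q_ult = 1020.8 + 732.05 = 1752.8 kPa.
q_all = q_ult / FS = 1752.8 / 3 = 584.27 kPa.

q_all ≈ 584 kPa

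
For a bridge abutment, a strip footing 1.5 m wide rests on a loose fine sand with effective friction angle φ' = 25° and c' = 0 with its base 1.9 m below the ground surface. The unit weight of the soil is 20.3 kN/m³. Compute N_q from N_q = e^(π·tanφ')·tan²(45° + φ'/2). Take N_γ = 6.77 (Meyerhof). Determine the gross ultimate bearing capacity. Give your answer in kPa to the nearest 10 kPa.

tan25° = 0.4663, so N_q = e^(π×0.4663)·tan²(57.5°) = 4.327 × 2.464 = 10.66.
Effective surcharge at the founding depth q = γ·D_f = 20.3 × 1.9 = 38.57 kPa.
q_ult = q·N_q + 0.5·γ·B·N_γ
     = 38.57 × 10.662 + 0.5 × 20.3 × 1.5 × 6.77
     = 411.24 + 103.07 = 514.31 kPa.

q_ult ≈ 510 kPa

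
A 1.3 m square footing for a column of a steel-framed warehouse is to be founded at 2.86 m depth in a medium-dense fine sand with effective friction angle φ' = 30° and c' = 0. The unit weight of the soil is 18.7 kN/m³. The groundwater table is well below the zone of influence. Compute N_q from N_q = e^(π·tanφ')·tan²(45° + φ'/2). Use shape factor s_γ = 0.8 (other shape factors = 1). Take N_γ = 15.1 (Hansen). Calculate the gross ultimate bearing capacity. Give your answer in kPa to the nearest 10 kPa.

tan30° = 0.5774, so N_q = e^(π×0.5774)·tan²(60°) = 6.134 × 3.0 = 18.4.
q = γ·D_f = 18.7 × 2.86 = 53.482 kPa.
q·N_q = 53.482 × 18.401 = 984.13 kPa
0.5·γ·B·N_γ·s_γ = 0.5 × 18.7 × 1.3 × 15.1 × 0.8 = 146.83 kPa
q_ult = 984.13 + 146.83 = 1131 kPa.

q_ult ≈ 1130 kPa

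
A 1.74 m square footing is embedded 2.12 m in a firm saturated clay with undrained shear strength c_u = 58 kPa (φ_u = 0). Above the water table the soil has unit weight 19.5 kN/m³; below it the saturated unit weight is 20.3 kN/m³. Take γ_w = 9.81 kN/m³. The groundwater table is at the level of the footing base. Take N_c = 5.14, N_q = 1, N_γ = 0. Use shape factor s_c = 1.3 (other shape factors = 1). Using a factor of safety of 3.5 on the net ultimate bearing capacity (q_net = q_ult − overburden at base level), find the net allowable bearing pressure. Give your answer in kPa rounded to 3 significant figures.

Overburden at base level: q = 19.5 × 2.12 = 41.34 kPa.
Cohesion term c·N_c·s_c = 58 × 5.14 × 1.3 = 387.56 kPa; surcharge term q·N_q = 41.34 × 1 = 41.34 kPa.
q_ult = 387.56 + 41.34 = 428.9 kPa.
q_net = 428.9 − 41.34 = 387.56 kPa.
q_all(net) = 387.56 / 3.5 = 110.73 kPa.

q_all(net) ≈ 111 kPa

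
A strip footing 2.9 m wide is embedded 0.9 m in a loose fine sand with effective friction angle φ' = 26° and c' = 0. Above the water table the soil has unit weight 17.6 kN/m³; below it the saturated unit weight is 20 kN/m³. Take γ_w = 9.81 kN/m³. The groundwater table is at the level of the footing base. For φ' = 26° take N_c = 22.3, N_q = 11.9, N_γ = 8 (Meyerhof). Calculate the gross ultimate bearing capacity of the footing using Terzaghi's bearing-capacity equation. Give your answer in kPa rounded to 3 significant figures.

q_ult ≈ 307 kPa

Effective surcharge at the founding depth q = γ·D_f = 17.6 × 0.9 = 15.84 kPa.
The water table coincides with the base, so in the self-weight term γ → γ' = 10.19 kN/m³.
q_ult = q·N_q + 0.5·γ·B·N_γ
     = 15.84 × 11.9 + 0.5 × 10.19 × 2.9 × 8
     = 188.5 + 118.2 = 306.7 kPa.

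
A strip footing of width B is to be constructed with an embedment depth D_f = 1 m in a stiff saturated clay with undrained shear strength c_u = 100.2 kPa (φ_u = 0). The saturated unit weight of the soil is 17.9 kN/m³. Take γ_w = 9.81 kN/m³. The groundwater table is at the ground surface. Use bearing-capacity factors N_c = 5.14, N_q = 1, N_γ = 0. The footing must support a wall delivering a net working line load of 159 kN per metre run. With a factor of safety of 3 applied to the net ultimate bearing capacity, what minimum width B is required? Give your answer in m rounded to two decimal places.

With the water table at the surface the whole profile is submerged: γ' = 17.9 − 9.81 = 8.09 kN/m³, so q = γ'·D_f = 8.09 kPa.
q_ult = c·N_c + q·N_q
     = 100.2 × 5.14 + 8.09 × 1
     = 515.03 + 8.09 = 523.12 kPa.
For φ = 0 the ½γBN_γ term vanishes, so q_ult is independent of B. q_net = 523.12 − 8.09 = 515.03 kPa; q_all(net) = 515.03/3 = 171.68 kPa.
Required width B = w / q_all(net) = 159 / 171.68 = 0.926 m.

B = 0.93 m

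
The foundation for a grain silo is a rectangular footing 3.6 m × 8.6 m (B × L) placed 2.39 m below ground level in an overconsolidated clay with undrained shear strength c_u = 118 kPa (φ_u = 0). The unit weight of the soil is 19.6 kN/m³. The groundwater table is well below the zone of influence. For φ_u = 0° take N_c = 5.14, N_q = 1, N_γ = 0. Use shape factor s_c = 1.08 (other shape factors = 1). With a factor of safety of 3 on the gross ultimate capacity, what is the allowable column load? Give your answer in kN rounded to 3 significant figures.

P_all ≈ 7240 kN

q = γ·D_f = 19.6 × 2.39 = 46.844 kPa.
c·N_c·s_c = 118 × 5.14 × 1.08 = 655.04 kPa
q·N_q = 46.844 × 1 = 46.844 kPa
q_ult = 655.04 + 46.844 = 701.89 kPa.
Gross allowable pressure q_all = 701.89 / 3 = 233.96 kPa.
Footing area = 30.96 m², so allowable column load = 233.96 × 30.96 = 7243.5 kN.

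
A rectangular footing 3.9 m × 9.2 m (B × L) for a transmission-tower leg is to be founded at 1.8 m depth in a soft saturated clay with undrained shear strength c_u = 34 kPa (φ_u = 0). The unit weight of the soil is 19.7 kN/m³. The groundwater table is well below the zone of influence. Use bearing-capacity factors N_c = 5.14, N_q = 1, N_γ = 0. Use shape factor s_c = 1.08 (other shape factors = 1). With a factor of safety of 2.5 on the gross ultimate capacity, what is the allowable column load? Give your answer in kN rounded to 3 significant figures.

P_all ≈ 3220 kN

q = γ·D_f = 19.7 × 1.8 = 35.46 kPa.
c·N_c·s_c = 34 × 5.14 × 1.08 = 188.74 kPa
q·N_q = 35.46 × 1 = 35.46 kPa
q_ult = 188.74 + 35.46 = 224.2 kPa.
Gross allowable pressure q_all = 224.2 / 2.5 = 89.68 kPa.
Footing area = 35.88 m², so allowable column load = 89.68 × 35.88 = 3217.7 kN.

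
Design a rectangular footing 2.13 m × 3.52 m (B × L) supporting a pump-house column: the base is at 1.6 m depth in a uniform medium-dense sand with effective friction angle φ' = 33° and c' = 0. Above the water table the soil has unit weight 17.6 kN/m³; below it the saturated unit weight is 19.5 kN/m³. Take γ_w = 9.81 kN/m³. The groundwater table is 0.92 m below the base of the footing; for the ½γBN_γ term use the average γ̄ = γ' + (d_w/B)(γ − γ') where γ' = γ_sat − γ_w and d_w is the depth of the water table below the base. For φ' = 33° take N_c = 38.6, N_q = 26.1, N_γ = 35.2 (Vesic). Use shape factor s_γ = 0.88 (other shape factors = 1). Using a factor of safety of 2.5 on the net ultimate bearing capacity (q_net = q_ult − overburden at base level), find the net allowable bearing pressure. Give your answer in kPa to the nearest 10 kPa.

q = γ·D_f = 17.6 × 1.6 = 28.16 kPa.
γ' = 9.69 kN/m³; averaging over the depth B below the base, γ̄ = γ' + (d_w/B)(γ − γ') = 13.107 kN/m³.
q·N_q = 28.16 × 26.1 = 734.98 kPa
0.5·γ·B·N_γ·s_γ = 0.5 × 13.107 × 2.13 × 35.2 × 0.88 = 432.38 kPa
q_ult = 734.98 + 432.38 = 1167.4 kPa.
q_net = 1167.4 − 28.16 = 1139.2 kPa.
q_all(net) = 1139.2 / 2.5 = 455.68 kPa.

q_all(net) ≈ 460 kPa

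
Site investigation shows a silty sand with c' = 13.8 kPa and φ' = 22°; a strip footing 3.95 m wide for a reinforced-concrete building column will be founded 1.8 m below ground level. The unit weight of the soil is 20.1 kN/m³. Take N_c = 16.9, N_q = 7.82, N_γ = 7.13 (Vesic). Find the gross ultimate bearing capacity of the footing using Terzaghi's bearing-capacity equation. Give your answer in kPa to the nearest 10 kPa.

Overburden at base level: q = 20.1 × 1.8 = 36.18 kPa.
Cohesion term c·N_c = 13.8 × 16.9 = 233.22 kPa; surcharge term q·N_q = 36.18 × 7.82 = 282.93 kPa; self-weight term 0.5·γ·B·N_γ = 0.5 × 20.1 × 3.95 × 7.13 = 283.04 kPa.
q_ult = 233.22 + 282.93 + 283.04 = 799.19 kPa.

q_ult ≈ 800 kPa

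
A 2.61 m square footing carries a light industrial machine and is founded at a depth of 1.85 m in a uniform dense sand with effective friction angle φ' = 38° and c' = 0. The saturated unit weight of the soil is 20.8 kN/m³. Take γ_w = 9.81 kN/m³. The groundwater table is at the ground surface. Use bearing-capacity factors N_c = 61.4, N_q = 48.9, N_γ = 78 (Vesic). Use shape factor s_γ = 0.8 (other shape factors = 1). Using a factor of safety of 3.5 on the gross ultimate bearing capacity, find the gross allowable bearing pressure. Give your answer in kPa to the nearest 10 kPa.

q_all ≈ 540 kPa

Water table at ground surface, so effective unit weight γ' = 20.8 − 9.81 = 10.99 kN/m³ is used throughout; overburden q = 10.99 × 1.85 = 20.332 kPa; the same γ' applies in the ½γBN_γ term.
Surcharge term q·N_q = 20.332 × 48.9 = 994.21 kPa; self-weight term 0.5·γ·B·N_γ·s_γ = 0.5 × 10.99 × 2.61 × 78 × 0.8 = 894.94 kPa.
q_ult = 994.21 + 894.94 = 1889.1 kPa.
q_all = 1889.1 / 3.5 = 539.76 kPa.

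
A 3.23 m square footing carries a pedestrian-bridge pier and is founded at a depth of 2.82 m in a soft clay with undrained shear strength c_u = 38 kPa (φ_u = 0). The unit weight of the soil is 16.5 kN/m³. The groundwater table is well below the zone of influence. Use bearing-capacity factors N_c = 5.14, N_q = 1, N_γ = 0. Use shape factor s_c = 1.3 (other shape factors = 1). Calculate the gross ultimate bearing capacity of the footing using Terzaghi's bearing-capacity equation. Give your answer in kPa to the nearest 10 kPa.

Effective surcharge at the founding depth q = γ·D_f = 16.5 × 2.82 = 46.53 kPa.
q_ult = c·N_c·s_c + q·N_q
     = 38 × 5.14 × 1.3 + 46.53 × 1
     = 253.92 + 46.53 = 300.45 kPa.

q_ult ≈ 300 kPa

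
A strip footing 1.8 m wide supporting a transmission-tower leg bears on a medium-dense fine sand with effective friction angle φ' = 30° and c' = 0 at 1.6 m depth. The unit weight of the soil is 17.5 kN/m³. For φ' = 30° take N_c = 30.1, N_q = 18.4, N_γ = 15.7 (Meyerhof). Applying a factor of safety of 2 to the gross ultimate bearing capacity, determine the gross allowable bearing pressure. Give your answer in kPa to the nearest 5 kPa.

q_all ≈ 380 kPa

Effective surcharge at the founding depth q = γ·D_f = 17.5 × 1.6 = 28 kPa.
q_ult = q·N_q + 0.5·γ·B·N_γ
     = 28 × 18.4 + 0.5 × 17.5 × 1.8 × 15.7
     = 515.2 + 247.27 = 762.47 kPa.
q_all = q_ult / FS = 762.47 / 2 = 381.24 kPa.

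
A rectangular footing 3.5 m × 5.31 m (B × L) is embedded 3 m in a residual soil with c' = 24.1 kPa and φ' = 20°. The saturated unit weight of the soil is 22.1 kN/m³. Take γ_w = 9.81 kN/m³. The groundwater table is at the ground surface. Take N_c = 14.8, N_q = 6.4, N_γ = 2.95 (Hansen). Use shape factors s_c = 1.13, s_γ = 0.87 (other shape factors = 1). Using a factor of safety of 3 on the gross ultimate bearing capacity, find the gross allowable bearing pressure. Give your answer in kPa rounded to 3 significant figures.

q_all ≈ 231 kPa

Water table at ground surface, so effective unit weight γ' = 22.1 − 9.81 = 12.29 kN/m³ is used throughout; overburden q = 12.29 × 3 = 36.87 kPa; the same γ' applies in the ½γBN_γ term.
Cohesion term c·N_c·s_c = 24.1 × 14.8 × 1.13 = 403.05 kPa; surcharge term q·N_q = 36.87 × 6.4 = 235.97 kPa; self-weight term 0.5·γ·B·N_γ·s_γ = 0.5 × 12.29 × 3.5 × 2.95 × 0.87 = 55.199 kPa.
q_ult = 403.05 + 235.97 + 55.199 = 694.22 kPa.
q_all = 694.22 / 3 = 231.41 kPa.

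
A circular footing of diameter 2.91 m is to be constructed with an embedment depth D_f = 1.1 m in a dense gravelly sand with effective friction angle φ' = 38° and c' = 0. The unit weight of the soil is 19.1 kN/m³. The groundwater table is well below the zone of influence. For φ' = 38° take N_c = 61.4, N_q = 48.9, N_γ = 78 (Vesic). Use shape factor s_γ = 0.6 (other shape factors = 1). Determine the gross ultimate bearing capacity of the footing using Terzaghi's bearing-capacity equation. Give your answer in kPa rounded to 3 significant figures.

Effective surcharge at the founding depth q = γ·D_f = 19.1 × 1.1 = 21.01 kPa.
q_ult = q·N_q + 0.5·γ·B·N_γ·s_γ
     = 21.01 × 48.9 + 0.5 × 19.1 × 2.91 × 78 × 0.6
     = 1027.4 + 1300.6 = 2328 kPa.

q_ult ≈ 2330 kPa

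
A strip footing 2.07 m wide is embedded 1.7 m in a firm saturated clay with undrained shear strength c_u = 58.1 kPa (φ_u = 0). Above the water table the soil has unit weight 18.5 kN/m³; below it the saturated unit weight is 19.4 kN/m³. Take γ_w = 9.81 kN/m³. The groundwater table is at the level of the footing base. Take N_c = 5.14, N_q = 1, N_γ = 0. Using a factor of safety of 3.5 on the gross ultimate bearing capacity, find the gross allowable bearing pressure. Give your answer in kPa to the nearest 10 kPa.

Effective surcharge at the founding depth q = γ·D_f = 18.5 × 1.7 = 31.45 kPa.
q_ult = c·N_c + q·N_q
     = 58.1 × 5.14 + 31.45 × 1
     = 298.63 + 31.45 = 330.08 kPa.
q_all = 330.08 / 3.5 = 94.31 kPa.

q_all ≈ 90 kPa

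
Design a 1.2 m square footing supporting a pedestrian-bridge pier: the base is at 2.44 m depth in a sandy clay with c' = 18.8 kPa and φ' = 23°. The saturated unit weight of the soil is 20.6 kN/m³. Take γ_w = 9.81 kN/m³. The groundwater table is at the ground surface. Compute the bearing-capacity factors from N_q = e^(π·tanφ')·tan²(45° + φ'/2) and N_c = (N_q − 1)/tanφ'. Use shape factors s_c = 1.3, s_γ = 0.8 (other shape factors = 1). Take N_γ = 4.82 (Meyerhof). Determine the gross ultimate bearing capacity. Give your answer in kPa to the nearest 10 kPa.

q_ult ≈ 690 kPa

tan23° = 0.4245, so N_q = e^(π×0.4245)·tan²(56.5°) = 3.794 × 2.283 = 8.66.
N_c = (8.66 − 1)/tan23° = 18.05.
γ' = 20.6 − 9.81 = 10.79 kN/m³ (submerged throughout). q = 10.79 × 2.44 = 26.328 kPa; the same γ' applies in the ½γBN_γ term.
c·N_c·s_c = 18.8 × 18.049 × 1.3 = 441.11 kPa
q·N_q = 26.328 × 8.6612 = 228.03 kPa
0.5·γ·B·N_γ·s_γ = 0.5 × 10.79 × 1.2 × 4.82 × 0.8 = 24.964 kPa
q_ult = 441.11 + 228.03 + 24.964 = 694.1 kPa.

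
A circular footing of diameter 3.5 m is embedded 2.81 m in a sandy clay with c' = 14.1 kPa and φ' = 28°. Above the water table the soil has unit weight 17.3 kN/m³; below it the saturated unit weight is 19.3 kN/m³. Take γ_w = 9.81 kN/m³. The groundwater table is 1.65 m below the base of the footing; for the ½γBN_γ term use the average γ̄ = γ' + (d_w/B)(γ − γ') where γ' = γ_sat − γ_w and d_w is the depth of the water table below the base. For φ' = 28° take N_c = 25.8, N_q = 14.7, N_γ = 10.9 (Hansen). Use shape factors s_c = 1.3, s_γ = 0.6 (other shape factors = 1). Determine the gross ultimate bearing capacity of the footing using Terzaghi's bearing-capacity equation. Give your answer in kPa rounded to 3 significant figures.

Overburden at base level: q = 17.3 × 2.81 = 48.613 kPa.
The water table is 1.65 m below the base (< B = 3.5 m), so the ½γBN_γ term uses γ̄ = γ' + (d_w/B)(γ − γ') = 9.49 + (1.65/3.5)(17.3 − 9.49) = 13.172 kN/m³.
Cohesion term c·N_c·s_c = 14.1 × 25.8 × 1.3 = 472.91 kPa; surcharge term q·N_q = 48.613 × 14.7 = 714.61 kPa; self-weight term 0.5·γ·B·N_γ·s_γ = 0.5 × 13.172 × 3.5 × 10.9 × 0.6 = 150.75 kPa.
q_ult = 472.91 + 714.61 + 150.75 = 1338.3 kPa.

q_ult ≈ 1340 kPa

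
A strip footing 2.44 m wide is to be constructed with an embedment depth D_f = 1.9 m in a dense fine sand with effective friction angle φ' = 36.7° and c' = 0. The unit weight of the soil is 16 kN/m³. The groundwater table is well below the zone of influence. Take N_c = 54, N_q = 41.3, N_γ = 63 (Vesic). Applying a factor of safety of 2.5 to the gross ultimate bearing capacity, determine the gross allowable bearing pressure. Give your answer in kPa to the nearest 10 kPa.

q_all ≈ 990 kPa

q = γ·D_f = 16 × 1.9 = 30.4 kPa.
q·N_q = 30.4 × 41.3 = 1255.5 kPa
0.5·γ·B·N_γ = 0.5 × 16 × 2.44 × 63 = 1229.8 kPa
q_ult = 1255.5 + 1229.8 = 2485.3 kPa.
q_all = q_ult / FS = 2485.3 / 2.5 = 994.11 kPa.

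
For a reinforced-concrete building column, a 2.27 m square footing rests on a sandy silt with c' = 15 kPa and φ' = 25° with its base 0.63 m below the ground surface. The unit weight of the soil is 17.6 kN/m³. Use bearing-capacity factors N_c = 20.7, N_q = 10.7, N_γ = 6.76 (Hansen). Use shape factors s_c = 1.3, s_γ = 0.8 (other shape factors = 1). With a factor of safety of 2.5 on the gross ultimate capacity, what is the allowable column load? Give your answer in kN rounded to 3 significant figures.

P_all ≈ 1300 kN

Effective surcharge at the founding depth q = γ·D_f = 17.6 × 0.63 = 11.088 kPa.
q_ult = c·N_c·s_c + q·N_q + 0.5·γ·B·N_γ·s_γ
     = 15 × 20.7 × 1.3 + 11.088 × 10.7 + 0.5 × 17.6 × 2.27 × 6.76 × 0.8
     = 403.65 + 118.64 + 108.03 = 630.32 kPa.
Gross allowable pressure q_all = 630.32 / 2.5 = 252.13 kPa.
Footing area = 5.1529 m², so allowable column load = 252.13 × 5.1529 = 1299.2 kN.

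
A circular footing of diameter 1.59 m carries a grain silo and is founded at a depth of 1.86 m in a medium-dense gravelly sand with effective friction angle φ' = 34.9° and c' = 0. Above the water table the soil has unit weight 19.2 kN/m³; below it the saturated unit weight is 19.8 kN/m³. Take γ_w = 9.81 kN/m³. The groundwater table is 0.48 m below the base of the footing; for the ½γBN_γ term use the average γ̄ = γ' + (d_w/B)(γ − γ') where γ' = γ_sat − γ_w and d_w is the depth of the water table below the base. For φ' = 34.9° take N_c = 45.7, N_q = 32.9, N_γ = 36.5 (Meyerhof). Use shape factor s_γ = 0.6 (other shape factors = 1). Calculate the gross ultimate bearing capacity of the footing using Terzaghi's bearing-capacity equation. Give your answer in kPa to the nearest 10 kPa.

q = γ·D_f = 19.2 × 1.86 = 35.712 kPa.
γ' = 9.99 kN/m³; averaging over the depth B below the base, γ̄ = γ' + (d_w/B)(γ − γ') = 12.77 kN/m³.
q·N_q = 35.712 × 32.9 = 1174.9 kPa
0.5·γ·B·N_γ·s_γ = 0.5 × 12.77 × 1.59 × 36.5 × 0.6 = 222.34 kPa
q_ult = 1174.9 + 222.34 = 1397.3 kPa.

q_ult ≈ 1400 kPa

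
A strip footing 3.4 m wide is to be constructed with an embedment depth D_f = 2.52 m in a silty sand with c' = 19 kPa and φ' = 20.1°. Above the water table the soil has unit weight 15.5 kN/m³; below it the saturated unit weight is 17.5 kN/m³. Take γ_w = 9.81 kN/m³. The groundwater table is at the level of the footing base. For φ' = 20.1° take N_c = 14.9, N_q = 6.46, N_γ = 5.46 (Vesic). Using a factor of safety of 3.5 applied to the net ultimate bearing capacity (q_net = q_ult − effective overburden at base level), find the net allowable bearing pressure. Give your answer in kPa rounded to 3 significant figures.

q_all(net) ≈ 162 kPa

Overburden at base level: q = 15.5 × 2.52 = 39.06 kPa.
Below the base the soil is submerged, so the ½γBN_γ term uses γ' = 17.5 − 9.81 = 7.69 kN/m³.
Cohesion term c·N_c = 19 × 14.9 = 283.1 kPa; surcharge term q·N_q = 39.06 × 6.46 = 252.33 kPa; self-weight term 0.5·γ·B·N_γ = 0.5 × 7.69 × 3.4 × 5.46 = 71.379 kPa.
q_ult = 283.1 + 252.33 + 71.379 = 606.81 kPa.
Net ultimate: q_net = 606.81 − 39.06 = 567.75 kPa.
q_all(net) = 567.75 / 3.5 = 162.21 kPa.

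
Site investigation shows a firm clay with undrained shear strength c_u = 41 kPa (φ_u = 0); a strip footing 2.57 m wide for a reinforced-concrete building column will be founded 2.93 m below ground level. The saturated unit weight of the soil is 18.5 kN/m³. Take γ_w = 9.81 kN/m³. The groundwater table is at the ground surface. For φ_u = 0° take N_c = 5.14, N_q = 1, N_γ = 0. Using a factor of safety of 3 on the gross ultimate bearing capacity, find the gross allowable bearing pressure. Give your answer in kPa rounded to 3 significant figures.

γ' = 18.5 − 9.81 = 8.69 kN/m³ (submerged throughout). q = 8.69 × 2.93 = 25.462 kPa.
c·N_c = 41 × 5.14 = 210.74 kPa
q·N_q = 25.462 × 1 = 25.462 kPa
q_ult = 210.74 + 25.462 = 236.2 kPa.
q_all = 236.2 / 3 = 78.734 kPa.

q_all ≈ 78.7 kPa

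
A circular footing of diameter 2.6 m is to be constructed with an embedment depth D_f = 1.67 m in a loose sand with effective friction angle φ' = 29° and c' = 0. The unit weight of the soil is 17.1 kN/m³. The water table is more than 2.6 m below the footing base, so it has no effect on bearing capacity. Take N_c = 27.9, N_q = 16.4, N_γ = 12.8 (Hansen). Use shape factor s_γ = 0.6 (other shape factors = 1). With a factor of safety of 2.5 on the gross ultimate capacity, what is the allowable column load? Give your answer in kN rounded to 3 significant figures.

P_all ≈ 1360 kN

Effective surcharge at the founding depth q = γ·D_f = 17.1 × 1.67 = 28.557 kPa.
q_ult = q·N_q + 0.5·γ·B·N_γ·s_γ
     = 28.557 × 16.4 + 0.5 × 17.1 × 2.6 × 12.8 × 0.6
     = 468.33 + 170.73 = 639.06 kPa.
Gross allowable pressure q_all = 639.06 / 2.5 = 255.62 kPa.
Footing area = 5.3093 m², so allowable column load = 255.62 × 5.3093 = 1357.2 kN.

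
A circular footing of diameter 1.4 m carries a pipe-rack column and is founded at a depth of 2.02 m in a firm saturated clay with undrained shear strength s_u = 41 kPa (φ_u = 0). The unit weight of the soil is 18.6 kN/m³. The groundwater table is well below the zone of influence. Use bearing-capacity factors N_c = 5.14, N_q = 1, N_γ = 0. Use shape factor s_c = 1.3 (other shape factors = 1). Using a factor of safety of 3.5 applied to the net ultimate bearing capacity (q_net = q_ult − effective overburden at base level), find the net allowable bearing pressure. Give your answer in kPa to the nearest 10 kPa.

q_all(net) ≈ 80 kPa

q = γ·D_f = 18.6 × 2.02 = 37.572 kPa.
c·N_c·s_c = 41 × 5.14 × 1.3 = 273.96 kPa
q·N_q = 37.572 × 1 = 37.572 kPa
q_ult = 273.96 + 37.572 = 311.53 kPa.
Net ultimate: q_net = 311.53 − 37.572 = 273.96 kPa.
q_all(net) = 273.96 / 3.5 = 78.275 kPa.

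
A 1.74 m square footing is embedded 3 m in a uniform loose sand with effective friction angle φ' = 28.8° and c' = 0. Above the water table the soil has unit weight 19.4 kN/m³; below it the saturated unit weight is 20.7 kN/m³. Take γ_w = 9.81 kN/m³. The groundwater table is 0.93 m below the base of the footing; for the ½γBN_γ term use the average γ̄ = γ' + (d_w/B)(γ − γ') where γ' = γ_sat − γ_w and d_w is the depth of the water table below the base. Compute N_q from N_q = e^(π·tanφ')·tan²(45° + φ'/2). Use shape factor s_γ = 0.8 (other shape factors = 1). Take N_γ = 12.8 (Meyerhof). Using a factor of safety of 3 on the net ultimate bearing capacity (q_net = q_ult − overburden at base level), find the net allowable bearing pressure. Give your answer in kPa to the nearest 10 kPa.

N_q = e^(π·tan28.8°)·tan²(59.4°) = 16.08.
Effective surcharge at the founding depth q = γ·D_f = 19.4 × 3 = 58.2 kPa.
With d_w = 0.93 m < B, γ̄ = 10.89 + (0.93/1.74) × (19.4 − 10.89) = 15.438 kN/m³.
q_ult = q·N_q + 0.5·γ·B·N_γ·s_γ
     = 58.2 × 16.081 + 0.5 × 15.438 × 1.74 × 12.8 × 0.8
     = 935.91 + 137.54 = 1073.5 kPa.
q_net = 1073.5 − 58.2 = 1015.3 kPa.
q_all(net) = 1015.3 / 3 = 338.42 kPa.

q_all(net) ≈ 340 kPa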